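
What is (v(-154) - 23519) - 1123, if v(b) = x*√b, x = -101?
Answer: -24642 - 101*I*√154 ≈ -24642.0 - 1253.4*I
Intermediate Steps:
v(b) = -101*√b
(v(-154) - 23519) - 1123 = (-101*I*√154 - 23519) - 1123 = (-23519 - 101*I*√154) - 1123 = -24642 - 101*I*√154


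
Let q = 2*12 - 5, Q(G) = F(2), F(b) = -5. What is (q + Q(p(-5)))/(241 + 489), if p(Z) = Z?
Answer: 7/365 ≈ 0.019178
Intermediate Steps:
Q(G) = -5
q = 19 (q = 24 - 5 = 19)
(q + Q(p(-5)))/(241 + 489) = (19 - 5)/(241 + 489) = 14/730 = 14*(1/730) = 7/365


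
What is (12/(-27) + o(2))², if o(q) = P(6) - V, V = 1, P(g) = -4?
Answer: 2401/81 ≈ 29.642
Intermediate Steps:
o(q) = -5 (o(q) = -4 - 1*1 = -4 - 1 = -5)
(12/(-27) + o(2))² = (12/(-27) - 5)² = (12*(-1/27) - 5)² = (-4/9 - 5)² = (-49/9)² = 2401/81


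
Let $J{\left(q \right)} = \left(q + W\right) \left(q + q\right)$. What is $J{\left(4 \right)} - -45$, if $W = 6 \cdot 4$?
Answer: $269$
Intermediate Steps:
$W = 24$
$J{\left(q \right)} = 2 q \left(24 + q\right)$ ($J{\left(q \right)} = \left(q + 24\right) \left(q + q\right) = \left(24 + q\right) 2 q = 2 q \left(24 + q\right)$)
$J{\left(4 \right)} - -45 = 2 \cdot 4 \left(24 + 4\right) - -45 = 2 \cdot 4 \cdot 28 + 45 = 224 + 45 = 269$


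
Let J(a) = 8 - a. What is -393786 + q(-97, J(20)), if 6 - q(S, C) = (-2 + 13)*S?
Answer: -392713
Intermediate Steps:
q(S, C) = 6 - 11*S (q(S, C) = 6 - (-2 + 13)*S = 6 - 11*S)
-393786 + q(-97, J(20)) = -393786 + (6 - 11*(-97)) = -393786 + (6 + 1067) = -393786 + 1073 = -392713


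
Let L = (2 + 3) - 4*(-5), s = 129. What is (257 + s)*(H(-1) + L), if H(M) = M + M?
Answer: 8878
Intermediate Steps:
H(M) = 2*M
L = 25 (L = 5 + 20 = 25)
(257 + s)*(H(-1) + L) = (257 + 129)*(2*(-1) + 25) = 386*(-2 + 25) = 386*23 = 8878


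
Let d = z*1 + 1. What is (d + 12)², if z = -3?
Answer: 100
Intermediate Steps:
d = -2 (d = -3*1 + 1 = -3 + 1 = -2)
(d + 12)² = (-2 + 12)² = 10² = 100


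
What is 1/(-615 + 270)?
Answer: -1/345 ≈ -0.0028986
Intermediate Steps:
1/(-615 + 270) = 1/(-345) = -1/345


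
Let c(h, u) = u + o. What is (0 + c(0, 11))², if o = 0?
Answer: 121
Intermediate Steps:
c(h, u) = u (c(h, u) = u + 0 = u)
(0 + c(0, 11))² = (0 + 11)² = 11² = 121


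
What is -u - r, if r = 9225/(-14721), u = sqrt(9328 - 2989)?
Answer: 3075/4907 - sqrt(6339) ≈ -78.991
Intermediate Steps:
u = sqrt(6339) ≈ 79.618
r = -3075/4907 (r = 9225*(-1/14721) = -3075/4907 ≈ -0.62666)
-u - r = -sqrt(6339) - 1*(-3075/4907) = -sqrt(6339) + 3075/4907 = 3075/4907 - sqrt(6339)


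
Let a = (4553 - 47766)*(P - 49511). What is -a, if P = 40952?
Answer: -369860067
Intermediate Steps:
a = 369860067 (a = (4553 - 47766)*(40952 - 49511) = -43213*(-8559) = 369860067)
-a = -1*369860067 = -369860067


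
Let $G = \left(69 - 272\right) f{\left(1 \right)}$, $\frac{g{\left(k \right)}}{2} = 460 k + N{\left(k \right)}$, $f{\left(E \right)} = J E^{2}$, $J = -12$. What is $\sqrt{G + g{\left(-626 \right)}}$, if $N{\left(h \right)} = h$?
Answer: $4 i \sqrt{35921} \approx 758.11 i$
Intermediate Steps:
$f{\left(E \right)} = - 12 E^{2}$
$g{\left(k \right)} = 922 k$ ($g{\left(k \right)} = 2 \left(460 k + k\right) = 2 \cdot 461 k = 922 k$)
$G = 2436$ ($G = \left(69 - 272\right) \left(- 12 \cdot 1^{2}\right) = - 203 \left(\left(-12\right) 1\right) = \left(-203\right) \left(-12\right) = 2436$)
$\sqrt{G + g{\left(-626 \right)}} = \sqrt{2436 + 922 \left(-626\right)} = \sqrt{2436 - 577172} = \sqrt{-574736} = 4 i \sqrt{35921}$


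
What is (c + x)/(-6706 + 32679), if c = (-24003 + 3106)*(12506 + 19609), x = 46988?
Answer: -671060167/25973 ≈ -25837.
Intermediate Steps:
c = -671107155 (c = -20897*32115 = -671107155)
(c + x)/(-6706 + 32679) = (-671107155 + 46988)/(-6706 + 32679) = -671060167/25973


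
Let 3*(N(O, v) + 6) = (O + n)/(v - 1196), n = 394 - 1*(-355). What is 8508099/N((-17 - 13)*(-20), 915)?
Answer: -7172327457/6407 ≈ -1.1195e+6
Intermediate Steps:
n = 749 (n = 394 + 355 = 749)
N(O, v) = -6 + (749 + O)/(3*(-1196 + v)) (N(O, v) = -6 + ((O + 749)/(v - 1196))/3 = -6 + ((749 + O)/(-1196 + v))/3 = -6 + (749 + O)/(3*(-1196 + v)))
8508099/N((-17 - 13)*(-20), 915) = 8508099/(((22277 + (-17 - 13)*(-20) - 18*915)/(3*(-1196 + 915)))) = 8508099/(((⅓)*(22277 - 30*(-20) - 16470)/(-281))) = 8508099/(((⅓)*(-1/281)*(22277 + 600 - 16470))) = 8508099/(((⅓)*(-1/281)*6407)) = 8508099/(-6407/843) = 8508099*(-843/6407) = -7172327457/6407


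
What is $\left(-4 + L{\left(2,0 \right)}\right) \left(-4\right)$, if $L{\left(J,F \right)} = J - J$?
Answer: $16$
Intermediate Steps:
$L{\left(J,F \right)} = 0$
$\left(-4 + L{\left(2,0 \right)}\right) \left(-4\right) = \left(-4 + 0\right) \left(-4\right) = \left(-4\right) \left(-4\right) = 16$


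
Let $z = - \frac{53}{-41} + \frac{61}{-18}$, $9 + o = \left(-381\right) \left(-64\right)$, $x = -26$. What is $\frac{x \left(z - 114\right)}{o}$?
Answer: $\frac{85679}{691875} \approx 0.12384$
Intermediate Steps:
$o = 24375$ ($o = -9 - -24384 = -9 + 24384 = 24375$)
$z = - \frac{1547}{738}$ ($z = \left(-53\right) \left(- \frac{1}{41}\right) + 61 \left(- \frac{1}{18}\right) = \frac{53}{41} - \frac{61}{18} = - \frac{1547}{738} \approx -2.0962$)
$\frac{x \left(z - 114\right)}{o} = \frac{\left(-26\right) \left(- \frac{1547}{738} - 114\right)}{24375} = \left(-26\right) \left(- \frac{85679}{738}\right) \frac{1}{24375} = \frac{1113827}{369} \cdot \frac{1}{24375} = \frac{85679}{691875}$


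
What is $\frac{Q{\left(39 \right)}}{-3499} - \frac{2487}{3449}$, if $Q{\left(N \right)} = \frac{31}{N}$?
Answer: $- \frac{339485426}{470653989} \approx -0.72131$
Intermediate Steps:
$\frac{Q{\left(39 \right)}}{-3499} - \frac{2487}{3449} = \frac{31 \cdot \frac{1}{39}}{-3499} - \frac{2487}{3449} = 31 \cdot \frac{1}{39} \left(- \frac{1}{3499}\right) - \frac{2487}{3449} = \frac{31}{39} \left(- \frac{1}{3499}\right) - \frac{2487}{3449} = - \frac{31}{136461} - \frac{2487}{3449} = - \frac{339485426}{470653989}$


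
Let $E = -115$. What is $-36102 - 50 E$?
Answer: $-30352$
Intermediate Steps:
$-36102 - 50 E = -36102 - -5750 = -36102 + 5750 = -30352$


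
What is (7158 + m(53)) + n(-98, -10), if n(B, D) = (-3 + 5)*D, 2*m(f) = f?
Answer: 14329/2 ≈ 7164.5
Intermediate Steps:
m(f) = f/2
n(B, D) = 2*D
(7158 + m(53)) + n(-98, -10) = (7158 + (½)*53) + 2*(-10) = (7158 + 53/2) - 20 = 14369/2 - 20 = 14329/2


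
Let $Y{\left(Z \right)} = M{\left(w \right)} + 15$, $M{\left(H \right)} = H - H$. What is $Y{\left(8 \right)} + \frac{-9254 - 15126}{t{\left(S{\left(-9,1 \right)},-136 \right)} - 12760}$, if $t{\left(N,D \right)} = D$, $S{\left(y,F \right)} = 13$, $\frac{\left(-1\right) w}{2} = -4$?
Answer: $\frac{54455}{3224} \approx 16.891$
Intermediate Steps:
$w = 8$ ($w = \left(-2\right) \left(-4\right) = 8$)
$M{\left(H \right)} = 0$
$Y{\left(Z \right)} = 15$ ($Y{\left(Z \right)} = 0 + 15 = 15$)
$Y{\left(8 \right)} + \frac{-9254 - 15126}{t{\left(S{\left(-9,1 \right)},-136 \right)} - 12760} = 15 + \frac{-9254 - 15126}{-136 - 12760} = 15 - \frac{24380}{-12896} = 15 - - \frac{6095}{3224} = 15 + \frac{6095}{3224} = \frac{54455}{3224}$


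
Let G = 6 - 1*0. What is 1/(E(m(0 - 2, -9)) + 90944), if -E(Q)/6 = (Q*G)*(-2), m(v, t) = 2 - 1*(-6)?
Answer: 1/91520 ≈ 1.0927e-5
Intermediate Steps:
G = 6 (G = 6 + 0 = 6)
m(v, t) = 8 (m(v, t) = 2 + 6 = 8)
E(Q) = 72*Q (E(Q) = -6*Q*6*(-2) = -6*6*Q*(-2) = -(-72)*Q = 72*Q)
1/(E(m(0 - 2, -9)) + 90944) = 1/(72*8 + 90944) = 1/(576 + 90944) = 1/91520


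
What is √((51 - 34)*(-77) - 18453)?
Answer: I*√19762 ≈ 140.58*I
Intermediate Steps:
√((51 - 34)*(-77) - 18453) = √(17*(-77) - 18453) = √(-1309 - 18453) = √(-19762) = I*√19762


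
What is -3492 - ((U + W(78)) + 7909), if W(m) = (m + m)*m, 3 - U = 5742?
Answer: -17830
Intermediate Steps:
U = -5739 (U = 3 - 1*5742 = 3 - 5742 = -5739)
W(m) = 2*m**2 (W(m) = (2*m)*m = 2*m**2)
-3492 - ((U + W(78)) + 7909) = -3492 - ((-5739 + 2*78**2) + 7909) = -3492 - ((-5739 + 2*6084) + 7909) = -3492 - ((-5739 + 12168) + 7909) = -3492 - (6429 + 7909) = -3492 - 1*14338 = -3492 - 14338 = -17830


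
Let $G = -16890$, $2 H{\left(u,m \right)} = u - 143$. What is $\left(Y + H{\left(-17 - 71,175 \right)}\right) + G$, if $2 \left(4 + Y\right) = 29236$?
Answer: $- \frac{4783}{2} \approx -2391.5$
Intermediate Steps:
$H{\left(u,m \right)} = - \frac{143}{2} + \frac{u}{2}$ ($H{\left(u,m \right)} = \frac{u - 143}{2} = \frac{-143 + u}{2} = - \frac{143}{2} + \frac{u}{2}$)
$Y = 14614$ ($Y = -4 + \frac{1}{2} \cdot 29236 = -4 + 14618 = 14614$)
$\left(Y + H{\left(-17 - 71,175 \right)}\right) + G = \left(14614 - \left(\frac{143}{2} - \frac{-17 - 71}{2}\right)\right) - 16890 = \left(14614 + \left(- \frac{143}{2} + \frac{1}{2} \left(-88\right)\right)\right) - 16890 = \left(14614 - \frac{231}{2}\right) - 16890 = \frac{28997}{2} - 16890 = - \frac{4783}{2}$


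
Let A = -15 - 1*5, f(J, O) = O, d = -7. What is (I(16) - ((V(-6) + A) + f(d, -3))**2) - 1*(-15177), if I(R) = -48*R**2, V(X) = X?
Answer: 2048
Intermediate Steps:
A = -20 (A = -15 - 5 = -20)
(I(16) - ((V(-6) + A) + f(d, -3))**2) - 1*(-15177) = (-48*16**2 - ((-6 - 20) - 3)**2) - 1*(-15177) = (-48*256 - (-26 - 3)**2) + 15177 = (-12288 - 1*(-29)**2) + 15177 = (-12288 - 1*841) + 15177 = (-12288 - 841) + 15177 = -13129 + 15177 = 2048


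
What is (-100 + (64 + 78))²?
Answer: 1764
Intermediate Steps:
(-100 + (64 + 78))² = (-100 + 142)² = 42² = 1764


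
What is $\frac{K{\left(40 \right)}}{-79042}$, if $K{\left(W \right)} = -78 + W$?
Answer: $\frac{19}{39521} \approx 0.00048076$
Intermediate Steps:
$\frac{K{\left(40 \right)}}{-79042} = \frac{-78 + 40}{-79042} = \left(-38\right) \left(- \frac{1}{79042}\right) = \frac{19}{39521}$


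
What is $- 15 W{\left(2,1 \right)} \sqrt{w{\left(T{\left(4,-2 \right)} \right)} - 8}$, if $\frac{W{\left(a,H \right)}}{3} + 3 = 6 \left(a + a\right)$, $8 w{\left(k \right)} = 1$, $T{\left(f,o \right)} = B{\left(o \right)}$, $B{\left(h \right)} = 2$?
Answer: $- \frac{2835 i \sqrt{14}}{4} \approx - 2651.9 i$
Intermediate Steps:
$T{\left(f,o \right)} = 2$
$w{\left(k \right)} = \frac{1}{8}$ ($w{\left(k \right)} = \frac{1}{8} \cdot 1 = \frac{1}{8}$)
$W{\left(a,H \right)} = -9 + 36 a$ ($W{\left(a,H \right)} = -9 + 3 \cdot 6 \left(a + a\right) = -9 + 3 \cdot 6 \cdot 2 a = -9 + 3 \cdot 12 a = -9 + 36 a$)
$- 15 W{\left(2,1 \right)} \sqrt{w{\left(T{\left(4,-2 \right)} \right)} - 8} = - 15 \left(-9 + 36 \cdot 2\right) \sqrt{\frac{1}{8} - 8} = - 15 \left(-9 + 72\right) \sqrt{- \frac{63}{8}} = \left(-15\right) 63 \frac{3 i \sqrt{14}}{4} = - 945 \frac{3 i \sqrt{14}}{4} = - \frac{2835 i \sqrt{14}}{4}$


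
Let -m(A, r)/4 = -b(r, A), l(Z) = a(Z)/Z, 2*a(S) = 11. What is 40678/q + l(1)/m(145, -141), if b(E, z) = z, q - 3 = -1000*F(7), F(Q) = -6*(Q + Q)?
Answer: 48110513/97443480 ≈ 0.49373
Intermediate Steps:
a(S) = 11/2 (a(S) = (½)*11 = 11/2)
F(Q) = -12*Q
q = 84003 (q = 3 - (-12000)*7 = 3 - 1000*(-84) = 3 + 84000 = 84003)
l(Z) = 11/(2*Z)
m(A, r) = 4*A (m(A, r) = -(-4)*A = 4*A)
40678/q + l(1)/m(145, -141) = 40678/84003 + ((11/2)/1)/((4*145)) = 40678*(1/84003) + ((11/2)*1)/580 = 40678/84003 + (11/2)*(1/580) = 40678/84003 + 11/1160 = 48110513/97443480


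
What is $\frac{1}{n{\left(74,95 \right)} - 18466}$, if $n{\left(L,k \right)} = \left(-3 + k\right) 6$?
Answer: $- \frac{1}{17914} \approx -5.5822 \cdot 10^{-5}$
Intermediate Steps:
$n{\left(L,k \right)} = -18 + 6 k$
$\frac{1}{n{\left(74,95 \right)} - 18466} = \frac{1}{\left(-18 + 6 \cdot 95\right) - 18466} = \frac{1}{\left(-18 + 570\right) - 18466} = \frac{1}{552 - 18466} = \frac{1}{-17914} = - \frac{1}{17914}$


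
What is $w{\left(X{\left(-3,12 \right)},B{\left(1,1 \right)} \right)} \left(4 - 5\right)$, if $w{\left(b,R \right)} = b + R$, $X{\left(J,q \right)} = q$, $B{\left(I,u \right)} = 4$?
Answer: $-16$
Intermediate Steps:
$w{\left(b,R \right)} = R + b$
$w{\left(X{\left(-3,12 \right)},B{\left(1,1 \right)} \right)} \left(4 - 5\right) = \left(4 + 12\right) \left(4 - 5\right) = 16 \left(-1\right) = -16$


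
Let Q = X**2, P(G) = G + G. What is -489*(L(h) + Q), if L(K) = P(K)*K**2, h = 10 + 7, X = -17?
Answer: -4946235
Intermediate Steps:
P(G) = 2*G
h = 17
Q = 289 (Q = (-17)**2 = 289)
L(K) = 2*K**3 (L(K) = (2*K)*K**2 = 2*K**3)
-489*(L(h) + Q) = -489*(2*17**3 + 289) = -489*(2*4913 + 289) = -489*(9826 + 289) = -489*10115 = -4946235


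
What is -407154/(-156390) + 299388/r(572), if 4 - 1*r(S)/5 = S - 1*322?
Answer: -51467211/213733 ≈ -240.80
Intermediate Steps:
r(S) = 1630 - 5*S (r(S) = 20 - 5*(S - 1*322) = 20 - 5*(S - 322) = 20 - 5*(-322 + S) = 20 + (1610 - 5*S) = 1630 - 5*S)
-407154/(-156390) + 299388/r(572) = -407154/(-156390) + 299388/(1630 - 5*572) = -407154*(-1/156390) + 299388/(1630 - 2860) = 67859/26065 + 299388/(-1230) = 67859/26065 + 299388*(-1/1230) = 67859/26065 - 49898/205 = -51467211/213733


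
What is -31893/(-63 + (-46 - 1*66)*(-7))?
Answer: -31893/721 ≈ -44.234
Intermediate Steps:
-31893/(-63 + (-46 - 1*66)*(-7)) = -31893/(-63 + (-46 - 66)*(-7)) = -31893/(-63 - 112*(-7)) = -31893/(-63 + 784) = -31893/721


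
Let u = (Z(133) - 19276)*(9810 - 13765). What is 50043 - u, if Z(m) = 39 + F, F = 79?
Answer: -75719847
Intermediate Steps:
Z(m) = 118 (Z(m) = 39 + 79 = 118)
u = 75769890 (u = (118 - 19276)*(9810 - 13765) = -19158*(-3955) = 75769890)
50043 - u = 50043 - 1*75769890 = 50043 - 75769890 = -75719847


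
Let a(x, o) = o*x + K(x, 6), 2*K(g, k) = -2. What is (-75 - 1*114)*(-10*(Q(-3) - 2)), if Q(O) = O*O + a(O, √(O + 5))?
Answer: 11340 - 5670*√2 ≈ 3321.4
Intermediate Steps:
K(g, k) = -1 (K(g, k) = (½)*(-2) = -1)
a(x, o) = -1 + o*x (a(x, o) = o*x - 1 = -1 + o*x)
Q(O) = -1 + O² + O*√(5 + O) (Q(O) = O*O + (-1 + √(O + 5)*O) = O² + (-1 + √(5 + O)*O) = O² + (-1 + O*√(5 + O)) = -1 + O² + O*√(5 + O))
(-75 - 1*114)*(-10*(Q(-3) - 2)) = (-75 - 1*114)*(-10*((-1 + (-3)² - 3*√(5 - 3)) - 2)) = (-75 - 114)*(-10*((-1 + 9 - 3*√2) - 2)) = -(-1890)*((8 - 3*√2) - 2) = -(-1890)*(6 - 3*√2) = -189*(-60 + 30*√2) = 11340 - 5670*√2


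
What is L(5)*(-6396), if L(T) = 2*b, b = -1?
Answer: 12792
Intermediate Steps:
L(T) = -2 (L(T) = 2*(-1) = -2)
L(5)*(-6396) = -2*(-6396) = 12792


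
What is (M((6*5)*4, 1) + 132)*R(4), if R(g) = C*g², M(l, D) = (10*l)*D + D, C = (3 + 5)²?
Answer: 1364992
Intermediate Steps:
C = 64 (C = 8² = 64)
M(l, D) = D + 10*D*l (M(l, D) = 10*D*l + D = D + 10*D*l)
R(g) = 64*g²
(M((6*5)*4, 1) + 132)*R(4) = (1*(1 + 10*((6*5)*4)) + 132)*(64*4²) = (1*(1 + 10*(30*4)) + 132)*(64*16) = (1*(1 + 10*120) + 132)*1024 = (1*(1 + 1200) + 132)*1024 = (1*1201 + 132)*1024 = (1201 + 132)*1024 = 1333*1024 = 1364992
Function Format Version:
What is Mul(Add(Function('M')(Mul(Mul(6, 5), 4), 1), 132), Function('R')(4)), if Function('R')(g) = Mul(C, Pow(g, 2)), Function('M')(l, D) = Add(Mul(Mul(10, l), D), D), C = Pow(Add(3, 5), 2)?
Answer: 1364992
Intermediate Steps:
C = 64 (C = Pow(8, 2) = 64)
Function('M')(l, D) = Add(D, Mul(10, D, l)) (Function('M')(l, D) = Add(Mul(10, D, l), D) = Add(D, Mul(10, D, l)))
Function('R')(g) = Mul(64, Pow(g, 2))
Mul(Add(Function('M')(Mul(Mul(6, 5), 4), 1), 132), Function('R')(4)) = Mul(Add(Mul(1, Add(1, Mul(10, Mul(Mul(6, 5), 4)))), 132), Mul(64, Pow(4, 2))) = Mul(Add(Mul(1, Add(1, Mul(10, Mul(30, 4)))), 132), Mul(64, 16)) = Mul(Add(Mul(1, Add(1, Mul(10, 120))), 132), 1024) = Mul(Add(Mul(1, Add(1, 1200)), 132), 1024) = Mul(Add(Mul(1, 1201), 132), 1024) = Mul(Add(1201, 132), 1024) = Mul(1333, 1024) = 1364992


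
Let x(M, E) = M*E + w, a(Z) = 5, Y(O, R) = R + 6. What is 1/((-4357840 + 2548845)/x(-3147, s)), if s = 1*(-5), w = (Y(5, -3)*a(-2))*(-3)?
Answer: -3138/361799 ≈ -0.0086733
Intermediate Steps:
Y(O, R) = 6 + R
w = -45 (w = ((6 - 3)*5)*(-3) = (3*5)*(-3) = 15*(-3) = -45)
s = -5
x(M, E) = -45 + E*M (x(M, E) = M*E - 45 = E*M - 45 = -45 + E*M)
1/((-4357840 + 2548845)/x(-3147, s)) = 1/((-4357840 + 2548845)/(-45 - 5*(-3147))) = 1/(-1808995/(-45 + 15735)) = 1/(-1808995/15690) = 1/(-1808995*1/15690) = 1/(-361799/3138) = -3138/361799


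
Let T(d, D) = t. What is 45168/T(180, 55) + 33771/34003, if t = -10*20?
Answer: -191136663/850075 ≈ -224.85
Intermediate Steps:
t = -200
T(d, D) = -200
45168/T(180, 55) + 33771/34003 = 45168/(-200) + 33771/34003 = 45168*(-1/200) + 33771*(1/34003) = -5646/25 + 33771/34003 = -191136663/850075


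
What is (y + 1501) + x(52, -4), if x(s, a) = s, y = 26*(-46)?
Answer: 357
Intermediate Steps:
y = -1196
(y + 1501) + x(52, -4) = (-1196 + 1501) + 52 = 305 + 52 = 357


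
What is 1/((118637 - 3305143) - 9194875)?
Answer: -1/12381381 ≈ -8.0766e-8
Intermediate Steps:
1/((118637 - 3305143) - 9194875) = 1/(-3186506 - 9194875) = 1/(-12381381) = -1/12381381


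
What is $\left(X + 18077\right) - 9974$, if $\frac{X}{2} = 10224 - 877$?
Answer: $26797$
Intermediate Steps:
$X = 18694$ ($X = 2 \left(10224 - 877\right) = 2 \cdot 9347 = 18694$)
$\left(X + 18077\right) - 9974 = \left(18694 + 18077\right) - 9974 = 36771 - 9974 = 26797$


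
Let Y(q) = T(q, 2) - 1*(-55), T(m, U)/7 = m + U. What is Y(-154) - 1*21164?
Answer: -22173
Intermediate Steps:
T(m, U) = 7*U + 7*m (T(m, U) = 7*(m + U) = 7*(U + m) = 7*U + 7*m)
Y(q) = 69 + 7*q (Y(q) = (7*2 + 7*q) - 1*(-55) = (14 + 7*q) + 55 = 69 + 7*q)
Y(-154) - 1*21164 = (69 + 7*(-154)) - 1*21164 = (69 - 1078) - 21164 = -1009 - 21164 = -22173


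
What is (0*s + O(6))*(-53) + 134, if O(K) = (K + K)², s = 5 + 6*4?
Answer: -7498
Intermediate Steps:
s = 29 (s = 5 + 24 = 29)
O(K) = 4*K² (O(K) = (2*K)² = 4*K²)
(0*s + O(6))*(-53) + 134 = (0*29 + 4*6²)*(-53) + 134 = (0 + 4*36)*(-53) + 134 = (0 + 144)*(-53) + 134 = 144*(-53) + 134 = -7632 + 134 = -7498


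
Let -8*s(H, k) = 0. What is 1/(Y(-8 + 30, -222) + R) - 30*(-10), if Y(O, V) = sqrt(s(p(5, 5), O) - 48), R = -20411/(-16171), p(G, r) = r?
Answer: 3890930612981/12968668489 - 1046004964*I*sqrt(3)/12968668489 ≈ 300.03 - 0.1397*I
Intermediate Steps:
R = 20411/16171 (R = -20411*(-1/16171) = 20411/16171 ≈ 1.2622)
s(H, k) = 0 (s(H, k) = -1/8*0 = 0)
Y(O, V) = 4*I*sqrt(3) (Y(O, V) = sqrt(0 - 48) = sqrt(-48) = 4*I*sqrt(3))
1/(Y(-8 + 30, -222) + R) - 30*(-10) = 1/(4*I*sqrt(3) + 20411/16171) - 30*(-10) = 1/(20411/16171 + 4*I*sqrt(3)) - (-300) = 1/(20411/16171 + 4*I*sqrt(3)) - 1*(-300) = 1/(20411/16171 + 4*I*sqrt(3)) + 300 = 300 + 1/(20411/16171 + 4*I*sqrt(3))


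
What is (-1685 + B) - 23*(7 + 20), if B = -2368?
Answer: -4674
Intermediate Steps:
(-1685 + B) - 23*(7 + 20) = (-1685 - 2368) - 23*(7 + 20) = -4053 - 23*27 = -4053 - 621 = -4674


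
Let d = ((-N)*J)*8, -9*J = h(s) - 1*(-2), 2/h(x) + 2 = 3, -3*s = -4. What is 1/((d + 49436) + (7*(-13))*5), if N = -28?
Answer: 9/439933 ≈ 2.0458e-5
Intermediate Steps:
s = 4/3 (s = -⅓*(-4) = 4/3 ≈ 1.3333)
h(x) = 2 (h(x) = 2/(-2 + 3) = 2/1 = 2*1 = 2)
J = -4/9 (J = -(2 - 1*(-2))/9 = -(2 + 2)/9 = -⅑*4 = -4/9 ≈ -0.44444)
d = -896/9 (d = (-1*(-28)*(-4/9))*8 = (28*(-4/9))*8 = -112/9*8 = -896/9 ≈ -99.556)
1/((d + 49436) + (7*(-13))*5) = 1/((-896/9 + 49436) + (7*(-13))*5) = 1/(444028/9 - 91*5) = 1/(444028/9 - 455) = 1/(439933/9) = 9/439933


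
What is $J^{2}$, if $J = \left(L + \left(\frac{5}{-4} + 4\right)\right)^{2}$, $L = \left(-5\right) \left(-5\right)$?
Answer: $\frac{151807041}{256} \approx 5.93 \cdot 10^{5}$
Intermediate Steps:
$L = 25$
$J = \frac{12321}{16}$ ($J = \left(25 + \left(\frac{5}{-4} + 4\right)\right)^{2} = \left(25 + \left(5 \left(- \frac{1}{4}\right) + 4\right)\right)^{2} = \left(25 + \left(- \frac{5}{4} + 4\right)\right)^{2} = \left(25 + \frac{11}{4}\right)^{2} = \left(\frac{111}{4}\right)^{2} = \frac{12321}{16} \approx 770.06$)
$J^{2} = \left(\frac{12321}{16}\right)^{2} = \frac{151807041}{256}$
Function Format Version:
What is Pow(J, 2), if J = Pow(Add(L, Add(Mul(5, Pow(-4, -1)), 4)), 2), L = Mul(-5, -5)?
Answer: Rational(151807041, 256) ≈ 5.9300e+5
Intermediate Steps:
L = 25
J = Rational(12321, 16) (J = Pow(Add(25, Add(Mul(5, Pow(-4, -1)), 4)), 2) = Pow(Add(25, Add(Mul(5, Rational(-1, 4)), 4)), 2) = Pow(Add(25, Add(Rational(-5, 4), 4)), 2) = Pow(Add(25, Rational(11, 4)), 2) = Pow(Rational(111, 4), 2) = Rational(12321, 16) ≈ 770.06)
Pow(J, 2) = Pow(Rational(12321, 16), 2) = Rational(151807041, 256)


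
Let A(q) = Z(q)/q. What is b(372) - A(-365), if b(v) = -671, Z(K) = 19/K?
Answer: -89393994/133225 ≈ -671.00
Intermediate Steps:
A(q) = 19/q**2 (A(q) = (19/q)/q = 19/q**2)
b(372) - A(-365) = -671 - 19/(-365)**2 = -671 - 19/133225 = -89393994/133225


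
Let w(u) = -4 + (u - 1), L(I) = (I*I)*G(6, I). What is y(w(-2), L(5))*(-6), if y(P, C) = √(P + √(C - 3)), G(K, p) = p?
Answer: -6*√(-7 + √122) ≈ -12.068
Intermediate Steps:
L(I) = I³ (L(I) = (I*I)*I = I²*I = I³)
w(u) = -5 + u (w(u) = -4 + (-1 + u) = -5 + u)
y(P, C) = √(P + √(-3 + C))
y(w(-2), L(5))*(-6) = √((-5 - 2) + √(-3 + 5³))*(-6) = √(-7 + √(-3 + 125))*(-6) = √(-7 + √122)*(-6) = -6*√(-7 + √122)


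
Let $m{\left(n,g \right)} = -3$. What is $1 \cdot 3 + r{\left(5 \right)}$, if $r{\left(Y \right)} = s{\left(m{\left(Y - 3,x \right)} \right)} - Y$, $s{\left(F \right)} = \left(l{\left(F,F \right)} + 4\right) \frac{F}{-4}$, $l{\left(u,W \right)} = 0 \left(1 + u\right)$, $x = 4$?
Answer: $1$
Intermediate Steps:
$l{\left(u,W \right)} = 0$
$s{\left(F \right)} = - F$ ($s{\left(F \right)} = \left(0 + 4\right) \frac{F}{-4} = 4 F \left(- \frac{1}{4}\right) = 4 \left(- \frac{F}{4}\right) = - F$)
$r{\left(Y \right)} = 3 - Y$ ($r{\left(Y \right)} = \left(-1\right) \left(-3\right) - Y = 3 - Y$)
$1 \cdot 3 + r{\left(5 \right)} = 1 \cdot 3 + \left(3 - 5\right) = 3 + \left(3 - 5\right) = 3 - 2 = 1$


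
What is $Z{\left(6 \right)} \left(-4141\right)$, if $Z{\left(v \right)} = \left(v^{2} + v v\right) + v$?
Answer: $-322998$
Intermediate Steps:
$Z{\left(v \right)} = v + 2 v^{2}$ ($Z{\left(v \right)} = \left(v^{2} + v^{2}\right) + v = 2 v^{2} + v = v + 2 v^{2}$)
$Z{\left(6 \right)} \left(-4141\right) = 6 \left(1 + 2 \cdot 6\right) \left(-4141\right) = 6 \left(1 + 12\right) \left(-4141\right) = 6 \cdot 13 \left(-4141\right) = 78 \left(-4141\right) = -322998$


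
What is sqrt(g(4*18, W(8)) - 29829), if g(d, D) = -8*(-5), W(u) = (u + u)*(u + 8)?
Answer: I*sqrt(29789) ≈ 172.59*I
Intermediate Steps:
W(u) = 2*u*(8 + u) (W(u) = (2*u)*(8 + u) = 2*u*(8 + u))
g(d, D) = 40
sqrt(g(4*18, W(8)) - 29829) = sqrt(40 - 29829) = sqrt(-29789) = I*sqrt(29789)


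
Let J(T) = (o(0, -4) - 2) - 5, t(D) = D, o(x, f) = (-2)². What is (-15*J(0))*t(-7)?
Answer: -315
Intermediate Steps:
o(x, f) = 4
J(T) = -3 (J(T) = (4 - 2) - 5 = 2 - 5 = -3)
(-15*J(0))*t(-7) = -15*(-3)*(-7) = 45*(-7) = -315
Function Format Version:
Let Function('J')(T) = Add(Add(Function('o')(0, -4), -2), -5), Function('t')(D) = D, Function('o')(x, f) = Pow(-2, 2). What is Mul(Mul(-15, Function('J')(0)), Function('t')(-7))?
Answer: -315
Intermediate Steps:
Function('o')(x, f) = 4
Function('J')(T) = -3 (Function('J')(T) = Add(Add(4, -2), -5) = Add(2, -5) = -3)
Mul(Mul(-15, Function('J')(0)), Function('t')(-7)) = Mul(Mul(-15, -3), -7) = Mul(45, -7) = -315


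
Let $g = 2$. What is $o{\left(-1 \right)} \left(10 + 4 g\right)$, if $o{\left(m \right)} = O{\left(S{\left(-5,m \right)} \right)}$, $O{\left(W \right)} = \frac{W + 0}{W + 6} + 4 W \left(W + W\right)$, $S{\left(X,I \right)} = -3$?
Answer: $1278$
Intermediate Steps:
$O{\left(W \right)} = 8 W^{2} + \frac{W}{6 + W}$ ($O{\left(W \right)} = \frac{W}{6 + W} + 4 W 2 W = \frac{W}{6 + W} + 8 W^{2} = 8 W^{2} + \frac{W}{6 + W}$)
$o{\left(m \right)} = 71$ ($o{\left(m \right)} = - \frac{3 \left(1 + 8 \left(-3\right)^{2} + 48 \left(-3\right)\right)}{6 - 3} = - \frac{3 \left(1 + 8 \cdot 9 - 144\right)}{3} = \left(-3\right) \frac{1}{3} \left(1 + 72 - 144\right) = \left(-3\right) \frac{1}{3} \left(-71\right) = 71$)
$o{\left(-1 \right)} \left(10 + 4 g\right) = 71 \left(10 + 4 \cdot 2\right) = 71 \left(10 + 8\right) = 71 \cdot 18 = 1278$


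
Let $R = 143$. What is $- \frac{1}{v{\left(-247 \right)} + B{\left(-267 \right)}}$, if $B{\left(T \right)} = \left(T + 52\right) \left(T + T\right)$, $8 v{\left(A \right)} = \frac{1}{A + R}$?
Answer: $- \frac{832}{95521919} \approx -8.71 \cdot 10^{-6}$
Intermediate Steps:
$v{\left(A \right)} = \frac{1}{8 \left(143 + A\right)}$ ($v{\left(A \right)} = \frac{1}{8 \left(A + 143\right)} = \frac{1}{8 \left(143 + A\right)}$)
$B{\left(T \right)} = 2 T \left(52 + T\right)$ ($B{\left(T \right)} = \left(52 + T\right) 2 T = 2 T \left(52 + T\right)$)
$- \frac{1}{v{\left(-247 \right)} + B{\left(-267 \right)}} = - \frac{1}{\frac{1}{8 \left(143 - 247\right)} + 2 \left(-267\right) \left(52 - 267\right)} = - \frac{1}{\frac{1}{8 \left(-104\right)} + 2 \left(-267\right) \left(-215\right)} = - \frac{1}{\frac{1}{8} \left(- \frac{1}{104}\right) + 114810} = - \frac{1}{- \frac{1}{832} + 114810} = - \frac{1}{\frac{95521919}{832}} = \left(-1\right) \frac{832}{95521919} = - \frac{832}{95521919}$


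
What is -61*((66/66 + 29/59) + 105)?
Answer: -383263/59 ≈ -6496.0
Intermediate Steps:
-61*((66/66 + 29/59) + 105) = -61*((66*(1/66) + 29*(1/59)) + 105) = -61*((1 + 29/59) + 105) = -61*(88/59 + 105) = -61*6283/59 = -383263/59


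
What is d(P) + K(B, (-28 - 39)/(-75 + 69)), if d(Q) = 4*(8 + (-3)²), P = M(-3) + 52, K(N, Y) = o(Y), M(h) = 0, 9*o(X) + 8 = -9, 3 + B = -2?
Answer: 595/9 ≈ 66.111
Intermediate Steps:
B = -5 (B = -3 - 2 = -5)
o(X) = -17/9 (o(X) = -8/9 + (⅑)*(-9) = -8/9 - 1 = -17/9)
K(N, Y) = -17/9
P = 52 (P = 0 + 52 = 52)
d(Q) = 68 (d(Q) = 4*(8 + 9) = 4*17 = 68)
d(P) + K(B, (-28 - 39)/(-75 + 69)) = 68 - 17/9 = 595/9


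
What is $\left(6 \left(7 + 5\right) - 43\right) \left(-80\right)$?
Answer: $-2320$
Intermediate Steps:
$\left(6 \left(7 + 5\right) - 43\right) \left(-80\right) = \left(6 \cdot 12 - 43\right) \left(-80\right) = \left(72 - 43\right) \left(-80\right) = 29 \left(-80\right) = -2320$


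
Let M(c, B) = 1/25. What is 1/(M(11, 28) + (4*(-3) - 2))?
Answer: -25/349 ≈ -0.071633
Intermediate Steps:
M(c, B) = 1/25
1/(M(11, 28) + (4*(-3) - 2)) = 1/(1/25 + (4*(-3) - 2)) = 1/(1/25 + (-12 - 2)) = 1/(1/25 - 14) = 1/(-349/25) = -25/349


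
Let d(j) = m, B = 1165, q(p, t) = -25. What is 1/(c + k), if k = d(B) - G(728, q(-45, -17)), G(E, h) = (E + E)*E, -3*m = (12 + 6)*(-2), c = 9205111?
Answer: 1/8145155 ≈ 1.2277e-7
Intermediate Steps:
m = 12 (m = -(12 + 6)*(-2)/3 = -6*(-2) = -1/3*(-36) = 12)
d(j) = 12
G(E, h) = 2*E**2 (G(E, h) = (2*E)*E = 2*E**2)
k = -1059956 (k = 12 - 2*728**2 = 12 - 2*529984 = 12 - 1*1059968 = 12 - 1059968 = -1059956)
1/(c + k) = 1/(9205111 - 1059956) = 1/8145155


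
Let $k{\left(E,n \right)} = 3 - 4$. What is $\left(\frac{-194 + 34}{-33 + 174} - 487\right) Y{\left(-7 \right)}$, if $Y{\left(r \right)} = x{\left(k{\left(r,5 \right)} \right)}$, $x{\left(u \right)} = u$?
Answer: $\frac{68827}{141} \approx 488.13$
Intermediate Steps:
$k{\left(E,n \right)} = -1$
$Y{\left(r \right)} = -1$
$\left(\frac{-194 + 34}{-33 + 174} - 487\right) Y{\left(-7 \right)} = \left(\frac{-194 + 34}{-33 + 174} - 487\right) \left(-1\right) = \left(- \frac{160}{141} - 487\right) \left(-1\right) = \left(- \frac{68827}{141}\right) \left(-1\right) = \frac{68827}{141}$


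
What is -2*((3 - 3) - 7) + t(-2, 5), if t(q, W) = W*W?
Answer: 39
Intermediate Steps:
t(q, W) = W²
-2*((3 - 3) - 7) + t(-2, 5) = -2*((3 - 3) - 7) + 5² = -2*(0 - 7) + 25 = -2*(-7) + 25 = 14 + 25 = 39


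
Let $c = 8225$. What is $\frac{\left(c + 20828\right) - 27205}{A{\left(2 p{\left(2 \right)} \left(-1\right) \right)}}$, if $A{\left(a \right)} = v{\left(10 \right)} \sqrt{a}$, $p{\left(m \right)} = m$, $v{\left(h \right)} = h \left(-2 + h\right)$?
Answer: $- \frac{231 i}{20} \approx - 11.55 i$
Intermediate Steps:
$A{\left(a \right)} = 80 \sqrt{a}$ ($A{\left(a \right)} = 10 \left(-2 + 10\right) \sqrt{a} = 10 \cdot 8 \sqrt{a} = 80 \sqrt{a}$)
$\frac{\left(c + 20828\right) - 27205}{A{\left(2 p{\left(2 \right)} \left(-1\right) \right)}} = \frac{\left(8225 + 20828\right) - 27205}{80 \sqrt{2 \cdot 2 \left(-1\right)}} = \frac{29053 - 27205}{80 \sqrt{4 \left(-1\right)}} = \frac{1848}{80 \sqrt{-4}} = \frac{1848}{80 \cdot 2 i} = \frac{1848}{160 i} = 1848 \left(- \frac{i}{160}\right) = - \frac{231 i}{20}$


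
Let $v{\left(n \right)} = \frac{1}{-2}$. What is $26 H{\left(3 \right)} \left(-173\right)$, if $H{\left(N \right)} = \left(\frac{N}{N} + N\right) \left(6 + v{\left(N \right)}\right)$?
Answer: $-98956$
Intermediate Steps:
$v{\left(n \right)} = - \frac{1}{2}$
$H{\left(N \right)} = \frac{11}{2} + \frac{11 N}{2}$ ($H{\left(N \right)} = \left(\frac{N}{N} + N\right) \left(6 - \frac{1}{2}\right) = \left(1 + N\right) \frac{11}{2} = \frac{11}{2} + \frac{11 N}{2}$)
$26 H{\left(3 \right)} \left(-173\right) = 26 \left(\frac{11}{2} + \frac{11}{2} \cdot 3\right) \left(-173\right) = 26 \left(\frac{11}{2} + \frac{33}{2}\right) \left(-173\right) = 26 \cdot 22 \left(-173\right) = 572 \left(-173\right) = -98956$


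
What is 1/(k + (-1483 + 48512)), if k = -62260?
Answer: -1/15231 ≈ -6.5656e-5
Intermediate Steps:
1/(k + (-1483 + 48512)) = 1/(-62260 + (-1483 + 48512)) = 1/(-62260 + 47029) = 1/(-15231) = -1/15231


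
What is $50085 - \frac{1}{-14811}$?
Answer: $\frac{741808936}{14811} \approx 50085.0$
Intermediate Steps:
$50085 - \frac{1}{-14811} = 50085 - - \frac{1}{14811} = 50085 + \frac{1}{14811} = \frac{741808936}{14811}$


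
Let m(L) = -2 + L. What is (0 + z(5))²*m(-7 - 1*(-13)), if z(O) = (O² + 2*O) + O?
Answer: 6400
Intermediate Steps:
z(O) = O² + 3*O
(0 + z(5))²*m(-7 - 1*(-13)) = (0 + 5*(3 + 5))²*(-2 + (-7 - 1*(-13))) = (0 + 5*8)²*(-2 + (-7 + 13)) = (0 + 40)²*(-2 + 6) = 40²*4 = 1600*4 = 6400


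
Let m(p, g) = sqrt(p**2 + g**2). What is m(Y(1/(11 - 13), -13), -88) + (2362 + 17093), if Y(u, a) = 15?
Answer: 19455 + sqrt(7969) ≈ 19544.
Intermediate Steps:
m(p, g) = sqrt(g**2 + p**2)
m(Y(1/(11 - 13), -13), -88) + (2362 + 17093) = sqrt((-88)**2 + 15**2) + (2362 + 17093) = sqrt(7744 + 225) + 19455 = sqrt(7969) + 19455 = 19455 + sqrt(7969)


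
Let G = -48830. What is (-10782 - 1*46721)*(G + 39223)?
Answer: 552431321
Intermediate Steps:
(-10782 - 1*46721)*(G + 39223) = (-10782 - 1*46721)*(-48830 + 39223) = (-10782 - 46721)*(-9607) = -57503*(-9607) = 552431321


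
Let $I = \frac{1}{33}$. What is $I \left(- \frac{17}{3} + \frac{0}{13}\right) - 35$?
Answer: $- \frac{3482}{99} \approx -35.172$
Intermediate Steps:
$I = \frac{1}{33} \approx 0.030303$
$I \left(- \frac{17}{3} + \frac{0}{13}\right) - 35 = \frac{- \frac{17}{3} + \frac{0}{13}}{33} - 35 = \frac{\left(-17\right) \frac{1}{3} + 0 \cdot \frac{1}{13}}{33} - 35 = \frac{- \frac{17}{3} + 0}{33} - 35 = \frac{1}{33} \left(- \frac{17}{3}\right) - 35 = - \frac{17}{99} - 35 = - \frac{3482}{99}$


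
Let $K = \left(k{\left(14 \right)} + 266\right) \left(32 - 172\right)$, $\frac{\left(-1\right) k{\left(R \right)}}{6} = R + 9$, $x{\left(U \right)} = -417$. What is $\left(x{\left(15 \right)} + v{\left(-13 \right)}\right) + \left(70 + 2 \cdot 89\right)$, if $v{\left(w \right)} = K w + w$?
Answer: $232778$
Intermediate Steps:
$k{\left(R \right)} = -54 - 6 R$ ($k{\left(R \right)} = - 6 \left(R + 9\right) = - 6 \left(9 + R\right) = -54 - 6 R$)
$K = -17920$ ($K = \left(\left(-54 - 84\right) + 266\right) \left(32 - 172\right) = \left(\left(-54 - 84\right) + 266\right) \left(-140\right) = \left(-138 + 266\right) \left(-140\right) = 128 \left(-140\right) = -17920$)
$v{\left(w \right)} = - 17919 w$ ($v{\left(w \right)} = - 17920 w + w = - 17919 w$)
$\left(x{\left(15 \right)} + v{\left(-13 \right)}\right) + \left(70 + 2 \cdot 89\right) = \left(-417 - -232947\right) + \left(70 + 2 \cdot 89\right) = \left(-417 + 232947\right) + \left(70 + 178\right) = 232530 + 248 = 232778$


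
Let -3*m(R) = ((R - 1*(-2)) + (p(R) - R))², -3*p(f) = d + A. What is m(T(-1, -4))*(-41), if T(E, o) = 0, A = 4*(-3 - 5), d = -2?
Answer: 65600/27 ≈ 2429.6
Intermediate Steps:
A = -32 (A = 4*(-8) = -32)
p(f) = 34/3 (p(f) = -(-2 - 32)/3 = -⅓*(-34) = 34/3)
m(R) = -1600/27 (m(R) = -((R - 1*(-2)) + (34/3 - R))²/3 = -((R + 2) + (34/3 - R))²/3 = -((2 + R) + (34/3 - R))²/3 = -(40/3)²/3 = -⅓*1600/9 = -1600/27)
m(T(-1, -4))*(-41) = -1600/27*(-41) = 65600/27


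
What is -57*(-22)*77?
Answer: 96558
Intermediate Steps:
-57*(-22)*77 = 1254*77 = 96558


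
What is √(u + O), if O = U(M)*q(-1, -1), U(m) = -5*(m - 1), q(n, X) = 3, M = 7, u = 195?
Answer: √105 ≈ 10.247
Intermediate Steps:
U(m) = 5 - 5*m (U(m) = -5*(-1 + m) = 5 - 5*m)
O = -90 (O = (5 - 5*7)*3 = (5 - 35)*3 = -30*3 = -90)
√(u + O) = √(195 - 90) = √105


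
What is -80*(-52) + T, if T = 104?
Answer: 4264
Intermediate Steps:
-80*(-52) + T = -80*(-52) + 104 = 4160 + 104 = 4264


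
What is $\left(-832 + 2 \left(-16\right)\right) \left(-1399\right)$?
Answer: $1208736$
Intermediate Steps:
$\left(-832 + 2 \left(-16\right)\right) \left(-1399\right) = \left(-832 - 32\right) \left(-1399\right) = \left(-864\right) \left(-1399\right) = 1208736$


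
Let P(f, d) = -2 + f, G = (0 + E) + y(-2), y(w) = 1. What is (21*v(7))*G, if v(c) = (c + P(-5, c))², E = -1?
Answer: 0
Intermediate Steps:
G = 0 (G = (0 - 1) + 1 = -1 + 1 = 0)
v(c) = (-7 + c)² (v(c) = (c + (-2 - 5))² = (c - 7)² = (-7 + c)²)
(21*v(7))*G = (21*(-7 + 7)²)*0 = (21*0²)*0 = (21*0)*0 = 0*0 = 0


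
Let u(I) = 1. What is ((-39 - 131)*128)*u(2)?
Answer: -21760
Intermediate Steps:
((-39 - 131)*128)*u(2) = ((-39 - 131)*128)*1 = -170*128*1 = -21760*1 = -21760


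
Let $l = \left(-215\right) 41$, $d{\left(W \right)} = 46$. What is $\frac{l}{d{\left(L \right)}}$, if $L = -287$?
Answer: $- \frac{8815}{46} \approx -191.63$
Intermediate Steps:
$l = -8815$
$\frac{l}{d{\left(L \right)}} = - \frac{8815}{46}$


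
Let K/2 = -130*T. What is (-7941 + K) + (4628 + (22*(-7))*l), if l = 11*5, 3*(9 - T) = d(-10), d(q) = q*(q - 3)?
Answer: -8569/3 ≈ -2856.3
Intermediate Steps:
d(q) = q*(-3 + q)
T = -103/3 (T = 9 - (-10)*(-3 - 10)/3 = 9 - (-10)*(-13)/3 = 9 - ⅓*130 = 9 - 130/3 = -103/3 ≈ -34.333)
K = 26780/3 (K = 2*(-130*(-103/3)) = 2*(13390/3) = 26780/3 ≈ 8926.7)
l = 55
(-7941 + K) + (4628 + (22*(-7))*l) = (-7941 + 26780/3) + (4628 + (22*(-7))*55) = 2957/3 + (4628 - 154*55) = 2957/3 + (4628 - 8470) = 2957/3 - 3842 = -8569/3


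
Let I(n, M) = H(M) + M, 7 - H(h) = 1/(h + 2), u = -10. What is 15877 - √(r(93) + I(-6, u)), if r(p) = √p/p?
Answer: 15877 - √(-397854 + 1488*√93)/372 ≈ 15877.0 - 1.6647*I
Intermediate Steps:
H(h) = 7 - 1/(2 + h) (H(h) = 7 - 1/(h + 2) = 7 - 1/(2 + h))
I(n, M) = M + (13 + 7*M)/(2 + M) (I(n, M) = (13 + 7*M)/(2 + M) + M = M + (13 + 7*M)/(2 + M))
r(p) = p^(-½)
15877 - √(r(93) + I(-6, u)) = 15877 - √(93^(-½) + (13 + (-10)² + 9*(-10))/(2 - 10)) = 15877 - √(√93/93 + (13 + 100 - 90)/(-8)) = 15877 - √(√93/93 - ⅛*23) = 15877 - √(√93/93 - 23/8) = 15877 - √(-23/8 + √93/93)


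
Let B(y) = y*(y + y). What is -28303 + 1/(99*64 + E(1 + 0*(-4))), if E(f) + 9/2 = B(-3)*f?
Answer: -359419795/12699 ≈ -28303.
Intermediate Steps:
B(y) = 2*y**2 (B(y) = y*(2*y) = 2*y**2)
E(f) = -9/2 + 18*f (E(f) = -9/2 + (2*(-3)**2)*f = -9/2 + (2*9)*f = -9/2 + 18*f)
-28303 + 1/(99*64 + E(1 + 0*(-4))) = -28303 + 1/(99*64 + (-9/2 + 18*(1 + 0*(-4)))) = -28303 + 1/(6336 + (-9/2 + 18*(1 + 0))) = -28303 + 1/(6336 + (-9/2 + 18*1)) = -28303 + 1/(6336 + (-9/2 + 18)) = -28303 + 1/(6336 + 27/2) = -28303 + 1/(12699/2) = -28303 + 2/12699 = -359419795/12699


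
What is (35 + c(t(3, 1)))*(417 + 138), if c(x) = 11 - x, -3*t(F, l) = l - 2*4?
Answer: 24235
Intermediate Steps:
t(F, l) = 8/3 - l/3 (t(F, l) = -(l - 2*4)/3 = -(l - 8)/3 = -(-8 + l)/3 = 8/3 - l/3)
(35 + c(t(3, 1)))*(417 + 138) = (35 + (11 - (8/3 - ⅓*1)))*(417 + 138) = (35 + (11 - (8/3 - ⅓)))*555 = (35 + (11 - 1*7/3))*555 = (35 + (11 - 7/3))*555 = (35 + 26/3)*555 = (131/3)*555 = 24235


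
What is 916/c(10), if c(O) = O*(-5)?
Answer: -458/25 ≈ -18.320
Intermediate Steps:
c(O) = -5*O
916/c(10) = 916/((-5*10)) = 916/(-50) = 916*(-1/50) = -458/25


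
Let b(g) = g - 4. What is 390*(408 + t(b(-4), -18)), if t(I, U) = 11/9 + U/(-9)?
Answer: 481130/3 ≈ 1.6038e+5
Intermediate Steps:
b(g) = -4 + g
t(I, U) = 11/9 - U/9 (t(I, U) = 11*(⅑) + U*(-⅑) = 11/9 - U/9)
390*(408 + t(b(-4), -18)) = 390*(408 + (11/9 - ⅑*(-18))) = 390*(408 + (11/9 + 2)) = 390*(408 + 29/9) = 390*(3701/9) = 481130/3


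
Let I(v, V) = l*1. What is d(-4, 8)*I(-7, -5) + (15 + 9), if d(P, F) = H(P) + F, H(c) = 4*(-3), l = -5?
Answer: 44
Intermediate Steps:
H(c) = -12
d(P, F) = -12 + F
I(v, V) = -5 (I(v, V) = -5*1 = -5)
d(-4, 8)*I(-7, -5) + (15 + 9) = (-12 + 8)*(-5) + (15 + 9) = -4*(-5) + 24 = 20 + 24 = 44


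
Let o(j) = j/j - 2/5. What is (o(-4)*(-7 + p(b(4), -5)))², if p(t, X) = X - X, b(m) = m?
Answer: 441/25 ≈ 17.640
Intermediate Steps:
p(t, X) = 0
o(j) = ⅗ (o(j) = 1 - 2*⅕ = 1 - ⅖ = ⅗)
(o(-4)*(-7 + p(b(4), -5)))² = (3*(-7 + 0)/5)² = ((⅗)*(-7))² = (-21/5)² = 441/25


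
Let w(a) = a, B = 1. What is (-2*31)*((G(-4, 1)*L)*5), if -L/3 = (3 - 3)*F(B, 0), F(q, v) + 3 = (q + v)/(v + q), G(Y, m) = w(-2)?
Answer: 0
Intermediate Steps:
G(Y, m) = -2
F(q, v) = -2 (F(q, v) = -3 + (q + v)/(v + q) = -3 + (q + v)/(q + v) = -3 + 1 = -2)
L = 0 (L = -3*(3 - 3)*(-2) = -0*(-2) = -3*0 = 0)
(-2*31)*((G(-4, 1)*L)*5) = (-2*31)*(-2*0*5) = -0*5 = -62*0 = 0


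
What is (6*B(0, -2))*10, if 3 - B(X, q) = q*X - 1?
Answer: 240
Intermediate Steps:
B(X, q) = 4 - X*q (B(X, q) = 3 - (q*X - 1) = 3 - (X*q - 1) = 3 - (-1 + X*q) = 3 + (1 - X*q) = 4 - X*q)
(6*B(0, -2))*10 = (6*(4 - 1*0*(-2)))*10 = (6*(4 + 0))*10 = (6*4)*10 = 24*10 = 240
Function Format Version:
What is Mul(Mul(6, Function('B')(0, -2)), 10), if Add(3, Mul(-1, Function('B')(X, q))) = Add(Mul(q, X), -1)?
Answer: 240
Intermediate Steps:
Function('B')(X, q) = Add(4, Mul(-1, X, q)) (Function('B')(X, q) = Add(3, Mul(-1, Add(Mul(q, X), -1))) = Add(3, Mul(-1, Add(Mul(X, q), -1))) = Add(3, Mul(-1, Add(-1, Mul(X, q)))) = Add(3, Add(1, Mul(-1, X, q))) = Add(4, Mul(-1, X, q)))
Mul(Mul(6, Function('B')(0, -2)), 10) = Mul(Mul(6, Add(4, Mul(-1, 0, -2))), 10) = Mul(Mul(6, Add(4, 0)), 10) = Mul(Mul(6, 4), 10) = Mul(24, 10) = 240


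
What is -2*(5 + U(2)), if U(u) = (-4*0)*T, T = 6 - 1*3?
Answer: -10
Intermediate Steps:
T = 3 (T = 6 - 3 = 3)
U(u) = 0 (U(u) = -4*0*3 = 0*3 = 0)
-2*(5 + U(2)) = -2*(5 + 0) = -2*5 = -10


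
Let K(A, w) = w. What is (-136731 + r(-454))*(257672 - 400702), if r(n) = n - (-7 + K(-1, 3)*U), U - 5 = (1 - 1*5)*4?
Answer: 19615849350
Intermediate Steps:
U = -11 (U = 5 + (1 - 1*5)*4 = 5 + (1 - 5)*4 = 5 - 4*4 = 5 - 16 = -11)
r(n) = 40 + n (r(n) = n - (-7 + 3*(-11)) = n - (-7 - 33) = n - 1*(-40) = n + 40 = 40 + n)
(-136731 + r(-454))*(257672 - 400702) = (-136731 + (40 - 454))*(257672 - 400702) = (-136731 - 414)*(-143030) = -137145*(-143030) = 19615849350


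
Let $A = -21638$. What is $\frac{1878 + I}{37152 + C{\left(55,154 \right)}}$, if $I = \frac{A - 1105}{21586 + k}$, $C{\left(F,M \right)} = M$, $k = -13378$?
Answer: $\frac{90011}{1790688} \approx 0.050266$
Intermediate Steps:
$I = - \frac{133}{48}$ ($I = \frac{-21638 - 1105}{21586 - 13378} = - \frac{22743}{8208} = \left(-22743\right) \frac{1}{8208} = - \frac{133}{48} \approx -2.7708$)
$\frac{1878 + I}{37152 + C{\left(55,154 \right)}} = \frac{1878 - \frac{133}{48}}{37152 + 154} = \frac{90011}{48 \cdot 37306} = \frac{90011}{48} \cdot \frac{1}{37306} = \frac{90011}{1790688}$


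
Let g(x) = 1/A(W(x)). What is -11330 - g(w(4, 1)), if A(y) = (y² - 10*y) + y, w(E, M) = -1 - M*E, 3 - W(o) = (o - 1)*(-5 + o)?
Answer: -42623461/3762 ≈ -11330.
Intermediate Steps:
W(o) = 3 - (-1 + o)*(-5 + o) (W(o) = 3 - (o - 1)*(-5 + o) = 3 - (-1 + o)*(-5 + o))
w(E, M) = -1 - E*M
A(y) = y² - 9*y
g(x) = 1/((-11 - x² + 6*x)*(-2 - x² + 6*x)) (g(x) = 1/((-2 - x² + 6*x)*(-9 + (-2 - x² + 6*x))) = 1/((-2 - x² + 6*x)*(-11 - x² + 6*x)) = 1/((-11 - x² + 6*x)*(-2 - x² + 6*x)))
-11330 - g(w(4, 1)) = -11330 - 1/((2 + (-1 - 1*4*1)² - 6*(-1 - 1*4*1))*(11 + (-1 - 1*4*1)² - 6*(-1 - 1*4*1))) = -11330 - 1/((2 + (-1 - 4)² - 6*(-1 - 4))*(11 + (-1 - 4)² - 6*(-1 - 4))) = -11330 - 1/((2 + (-5)² - 6*(-5))*(11 + (-5)² - 6*(-5))) = -11330 - 1/((2 + 25 + 30)*(11 + 25 + 30)) = -11330 - 1/(57*66) = -11330 - 1*1/3762 = -11330 - 1/3762 = -42623461/3762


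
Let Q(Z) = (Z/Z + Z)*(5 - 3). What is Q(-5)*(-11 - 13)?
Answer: 192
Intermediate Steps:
Q(Z) = 2 + 2*Z (Q(Z) = (1 + Z)*2 = 2 + 2*Z)
Q(-5)*(-11 - 13) = (2 + 2*(-5))*(-11 - 13) = (2 - 10)*(-24) = -8*(-24) = 192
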